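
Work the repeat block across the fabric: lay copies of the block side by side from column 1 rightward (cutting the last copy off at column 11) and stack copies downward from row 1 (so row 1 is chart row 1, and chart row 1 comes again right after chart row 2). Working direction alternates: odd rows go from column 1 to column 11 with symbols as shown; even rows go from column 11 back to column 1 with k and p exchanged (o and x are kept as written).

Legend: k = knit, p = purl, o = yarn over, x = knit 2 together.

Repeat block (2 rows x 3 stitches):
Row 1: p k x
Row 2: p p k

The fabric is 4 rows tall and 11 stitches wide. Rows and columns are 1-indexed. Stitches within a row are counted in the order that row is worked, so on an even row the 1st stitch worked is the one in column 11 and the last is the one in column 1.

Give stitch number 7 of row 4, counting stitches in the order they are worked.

Row 4 uses chart row ((4-1) mod 2)+1 = 2. Row 4 is even, so WS.
Chart row 2 tiled across columns 1-11: p p k p p k p p k p p
WS: work from column 11 back to column 1 (reverse the tiled row), swapping k<->p (o and x unchanged).
Row 4 as worked: k k p k k p k k p k k
The 7th stitch worked is k.

Result:
k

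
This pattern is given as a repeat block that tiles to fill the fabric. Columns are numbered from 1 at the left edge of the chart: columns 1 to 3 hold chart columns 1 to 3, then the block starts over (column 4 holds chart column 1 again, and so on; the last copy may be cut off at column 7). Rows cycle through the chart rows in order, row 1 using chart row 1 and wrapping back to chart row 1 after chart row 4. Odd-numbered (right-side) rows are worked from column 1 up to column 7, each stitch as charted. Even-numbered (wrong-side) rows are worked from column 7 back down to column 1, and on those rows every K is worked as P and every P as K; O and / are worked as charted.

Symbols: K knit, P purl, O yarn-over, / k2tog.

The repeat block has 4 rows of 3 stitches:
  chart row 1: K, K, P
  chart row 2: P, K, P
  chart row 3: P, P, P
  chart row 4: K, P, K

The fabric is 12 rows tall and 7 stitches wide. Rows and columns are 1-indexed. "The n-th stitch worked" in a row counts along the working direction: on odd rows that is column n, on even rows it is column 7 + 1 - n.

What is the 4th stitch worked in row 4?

Row 4: (4-1) mod 4 = 3, so use chart row 4. Even row -> WS.
Chart row 4 tiled across columns 1-7: K P K K P K K
Wrong side: read the tiled row from column 7 down to 1 and exchange K with P (leave O, /).
Row 4 as worked: P P K P P K P
Stitch 4 in working order -> P

== STITCH ==
P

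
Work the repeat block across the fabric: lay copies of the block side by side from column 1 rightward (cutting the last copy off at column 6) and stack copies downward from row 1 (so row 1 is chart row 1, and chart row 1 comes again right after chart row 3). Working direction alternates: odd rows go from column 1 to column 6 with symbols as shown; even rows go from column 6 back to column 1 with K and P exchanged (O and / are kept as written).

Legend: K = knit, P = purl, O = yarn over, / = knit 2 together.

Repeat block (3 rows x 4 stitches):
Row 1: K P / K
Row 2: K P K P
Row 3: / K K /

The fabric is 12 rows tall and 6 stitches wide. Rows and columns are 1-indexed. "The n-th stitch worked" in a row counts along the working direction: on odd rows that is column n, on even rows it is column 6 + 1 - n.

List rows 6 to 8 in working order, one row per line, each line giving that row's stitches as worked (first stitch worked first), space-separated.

Row 6: chart row 3, WS - tiled (columns 1-6): / K K / / K; work from column 6 back to 1 with K<->P swapped.
Row 7: chart row 1, RS - tile across columns 1-6 and work as-is.
Row 8: chart row 2, WS - tiled (columns 1-6): K P K P K P; work from column 6 back to 1 with K<->P swapped.

Rows as worked:
P / / P P /
K P / K K P
K P K P K P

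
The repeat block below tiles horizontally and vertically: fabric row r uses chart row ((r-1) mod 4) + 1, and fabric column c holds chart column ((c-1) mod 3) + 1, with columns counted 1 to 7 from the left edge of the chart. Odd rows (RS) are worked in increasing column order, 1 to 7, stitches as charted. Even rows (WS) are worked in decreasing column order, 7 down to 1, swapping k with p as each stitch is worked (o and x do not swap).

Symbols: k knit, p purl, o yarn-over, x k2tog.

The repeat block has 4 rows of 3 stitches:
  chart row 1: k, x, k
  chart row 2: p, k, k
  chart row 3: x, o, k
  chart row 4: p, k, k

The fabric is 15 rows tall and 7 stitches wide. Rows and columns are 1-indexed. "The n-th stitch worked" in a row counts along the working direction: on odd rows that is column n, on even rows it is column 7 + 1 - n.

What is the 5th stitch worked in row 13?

Result:
x

Derivation:
For row 13: chart row = ((13-1) mod 4) + 1 = 1; this is a RS (odd) row.
Chart row 1 tiled across columns 1-7: k x k k x k k
RS row: no reversal, no swap; stitch n worked = column n.
Counting 5 along the worked row gives x.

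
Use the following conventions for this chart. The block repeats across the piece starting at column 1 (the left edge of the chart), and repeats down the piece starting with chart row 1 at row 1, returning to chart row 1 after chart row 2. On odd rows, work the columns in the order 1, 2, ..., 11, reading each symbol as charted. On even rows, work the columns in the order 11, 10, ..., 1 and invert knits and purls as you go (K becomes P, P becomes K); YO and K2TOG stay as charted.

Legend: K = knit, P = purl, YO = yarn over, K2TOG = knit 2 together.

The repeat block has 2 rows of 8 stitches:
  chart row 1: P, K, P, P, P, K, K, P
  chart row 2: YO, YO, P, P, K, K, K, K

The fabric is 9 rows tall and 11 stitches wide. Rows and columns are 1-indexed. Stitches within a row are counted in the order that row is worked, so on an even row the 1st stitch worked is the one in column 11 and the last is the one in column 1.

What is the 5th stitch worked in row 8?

Result:
P

Derivation:
Row 8: (8-1) mod 2 = 1, so use chart row 2. Even row -> WS.
Chart row 2 tiled across columns 1-11: YO YO P P K K K K YO YO P
Wrong side: read the tiled row from column 11 down to 1 and exchange K with P (leave YO, K2TOG).
Row 8 as worked: K YO YO P P P P K K YO YO
Counting 5 along the worked row gives P.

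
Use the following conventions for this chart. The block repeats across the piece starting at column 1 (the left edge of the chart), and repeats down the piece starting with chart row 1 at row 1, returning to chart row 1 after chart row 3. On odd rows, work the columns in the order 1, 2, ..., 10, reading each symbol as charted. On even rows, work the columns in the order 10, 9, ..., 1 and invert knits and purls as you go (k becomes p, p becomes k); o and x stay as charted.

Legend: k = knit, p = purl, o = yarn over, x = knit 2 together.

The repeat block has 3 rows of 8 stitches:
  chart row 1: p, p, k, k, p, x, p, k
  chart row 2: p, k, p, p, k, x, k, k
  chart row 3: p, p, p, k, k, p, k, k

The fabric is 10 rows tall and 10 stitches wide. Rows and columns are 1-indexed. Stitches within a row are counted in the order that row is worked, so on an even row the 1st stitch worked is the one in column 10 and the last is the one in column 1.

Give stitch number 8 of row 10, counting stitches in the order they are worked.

Row 10: (10-1) mod 3 = 0, so use chart row 1. Even row -> WS.
Chart row 1 tiled across columns 1-10: p p k k p x p k p p
Wrong side: read the tiled row from column 10 down to 1 and exchange k with p (leave o, x).
Row 10 as worked: k k p k x k p p k k
Stitch 8 in working order -> p

Result:
p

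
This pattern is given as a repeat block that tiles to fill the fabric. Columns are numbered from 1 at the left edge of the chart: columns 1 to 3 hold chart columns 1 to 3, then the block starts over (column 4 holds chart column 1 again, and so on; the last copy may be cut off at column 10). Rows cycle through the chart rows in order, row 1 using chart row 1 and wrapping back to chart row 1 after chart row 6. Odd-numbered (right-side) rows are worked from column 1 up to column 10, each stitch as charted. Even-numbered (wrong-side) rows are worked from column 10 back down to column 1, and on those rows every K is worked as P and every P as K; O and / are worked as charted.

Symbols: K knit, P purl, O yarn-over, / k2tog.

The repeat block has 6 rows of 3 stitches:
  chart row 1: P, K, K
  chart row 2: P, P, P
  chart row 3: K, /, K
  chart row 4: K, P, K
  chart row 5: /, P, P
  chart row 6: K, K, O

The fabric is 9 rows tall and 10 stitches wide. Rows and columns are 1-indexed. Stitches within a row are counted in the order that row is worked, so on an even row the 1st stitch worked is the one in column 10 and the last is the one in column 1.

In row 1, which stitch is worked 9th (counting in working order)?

For row 1: chart row = ((1-1) mod 6) + 1 = 1; this is a RS (odd) row.
Chart row 1 tiled across columns 1-10: P K K P K K P K K P
RS row: no reversal, no swap; stitch n worked = column n.
Stitch 9 in working order -> K

Result:
K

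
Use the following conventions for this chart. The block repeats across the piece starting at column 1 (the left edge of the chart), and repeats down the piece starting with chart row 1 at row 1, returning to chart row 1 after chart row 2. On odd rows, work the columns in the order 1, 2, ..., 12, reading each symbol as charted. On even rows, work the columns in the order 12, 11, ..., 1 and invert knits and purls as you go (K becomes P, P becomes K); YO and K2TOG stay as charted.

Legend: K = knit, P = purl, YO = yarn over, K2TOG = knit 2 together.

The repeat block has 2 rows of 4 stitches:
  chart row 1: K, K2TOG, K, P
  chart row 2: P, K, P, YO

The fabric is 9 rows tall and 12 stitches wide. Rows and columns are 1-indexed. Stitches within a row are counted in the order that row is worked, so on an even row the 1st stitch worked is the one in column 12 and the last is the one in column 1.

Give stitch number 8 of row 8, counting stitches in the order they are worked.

Result:
K

Derivation:
For row 8: chart row = ((8-1) mod 2) + 1 = 2; this is a WS (even) row.
Chart row 2 tiled across columns 1-12: P K P YO P K P YO P K P YO
WS row: flip the tiled sequence (start at column 12) and apply K<->P; YO and K2TOG stay.
Row 8 as worked: YO K P K YO K P K YO K P K
Stitch 8 in working order -> K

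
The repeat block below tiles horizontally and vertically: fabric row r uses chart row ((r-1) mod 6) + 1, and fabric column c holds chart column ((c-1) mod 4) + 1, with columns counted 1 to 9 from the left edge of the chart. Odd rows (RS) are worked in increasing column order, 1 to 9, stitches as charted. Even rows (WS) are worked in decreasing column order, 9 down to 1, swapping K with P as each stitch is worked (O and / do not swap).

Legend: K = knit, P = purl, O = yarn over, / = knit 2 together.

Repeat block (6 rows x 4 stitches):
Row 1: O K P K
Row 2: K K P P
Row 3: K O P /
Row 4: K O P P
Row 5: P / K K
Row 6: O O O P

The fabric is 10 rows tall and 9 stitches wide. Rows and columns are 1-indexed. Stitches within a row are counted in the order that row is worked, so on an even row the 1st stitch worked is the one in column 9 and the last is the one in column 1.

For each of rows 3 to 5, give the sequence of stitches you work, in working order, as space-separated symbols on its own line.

Result:
K O P / K O P / K
P K K O P K K O P
P / K K P / K K P

Derivation:
Row 3: chart row 3, RS - tile across columns 1-9 and work as-is.
Row 4: chart row 4, WS - tiled (columns 1-9): K O P P K O P P K; work from column 9 back to 1 with K<->P swapped.
Row 5: chart row 5, RS - tile across columns 1-9 and work as-is.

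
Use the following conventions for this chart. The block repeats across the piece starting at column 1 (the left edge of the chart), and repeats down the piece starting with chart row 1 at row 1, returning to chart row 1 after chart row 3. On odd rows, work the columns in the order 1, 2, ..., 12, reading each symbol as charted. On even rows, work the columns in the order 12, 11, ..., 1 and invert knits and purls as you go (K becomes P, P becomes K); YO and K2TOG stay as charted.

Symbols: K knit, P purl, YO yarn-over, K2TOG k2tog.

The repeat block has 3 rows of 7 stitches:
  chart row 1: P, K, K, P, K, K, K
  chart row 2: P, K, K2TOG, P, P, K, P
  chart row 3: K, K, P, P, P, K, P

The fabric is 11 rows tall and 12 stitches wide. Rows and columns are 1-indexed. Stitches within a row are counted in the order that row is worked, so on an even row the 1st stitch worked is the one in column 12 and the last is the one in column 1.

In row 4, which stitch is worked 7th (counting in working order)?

Row 4 uses chart row ((4-1) mod 3)+1 = 1. Row 4 is even, so WS.
Chart row 1 tiled across columns 1-12: P K K P K K K P K K P K
Wrong side: read the tiled row from column 12 down to 1 and exchange K with P (leave YO, K2TOG).
Row 4 as worked: P K P P K P P P K P P K
The 7th stitch worked is P.

Stitch:
P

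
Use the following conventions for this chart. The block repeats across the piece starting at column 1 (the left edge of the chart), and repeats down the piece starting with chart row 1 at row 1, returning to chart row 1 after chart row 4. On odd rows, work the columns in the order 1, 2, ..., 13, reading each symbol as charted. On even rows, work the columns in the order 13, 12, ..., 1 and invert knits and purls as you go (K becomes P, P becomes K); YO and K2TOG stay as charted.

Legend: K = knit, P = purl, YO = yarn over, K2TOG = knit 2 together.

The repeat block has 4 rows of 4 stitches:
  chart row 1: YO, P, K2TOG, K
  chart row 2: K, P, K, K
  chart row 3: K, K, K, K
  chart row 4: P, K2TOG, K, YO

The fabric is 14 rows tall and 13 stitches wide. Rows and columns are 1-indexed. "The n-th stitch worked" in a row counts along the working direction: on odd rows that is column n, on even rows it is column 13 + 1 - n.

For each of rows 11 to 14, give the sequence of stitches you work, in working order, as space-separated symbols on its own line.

Row 11: chart row 3, RS - tile across columns 1-13 and work as-is.
Row 12: chart row 4, WS - tiled (columns 1-13): P K2TOG K YO P K2TOG K YO P K2TOG K YO P; work from column 13 back to 1 with K<->P swapped.
Row 13: chart row 1, RS - tile across columns 1-13 and work as-is.
Row 14: chart row 2, WS - tiled (columns 1-13): K P K K K P K K K P K K K; work from column 13 back to 1 with K<->P swapped.

Rows as worked:
K K K K K K K K K K K K K
K YO P K2TOG K YO P K2TOG K YO P K2TOG K
YO P K2TOG K YO P K2TOG K YO P K2TOG K YO
P P P K P P P K P P P K P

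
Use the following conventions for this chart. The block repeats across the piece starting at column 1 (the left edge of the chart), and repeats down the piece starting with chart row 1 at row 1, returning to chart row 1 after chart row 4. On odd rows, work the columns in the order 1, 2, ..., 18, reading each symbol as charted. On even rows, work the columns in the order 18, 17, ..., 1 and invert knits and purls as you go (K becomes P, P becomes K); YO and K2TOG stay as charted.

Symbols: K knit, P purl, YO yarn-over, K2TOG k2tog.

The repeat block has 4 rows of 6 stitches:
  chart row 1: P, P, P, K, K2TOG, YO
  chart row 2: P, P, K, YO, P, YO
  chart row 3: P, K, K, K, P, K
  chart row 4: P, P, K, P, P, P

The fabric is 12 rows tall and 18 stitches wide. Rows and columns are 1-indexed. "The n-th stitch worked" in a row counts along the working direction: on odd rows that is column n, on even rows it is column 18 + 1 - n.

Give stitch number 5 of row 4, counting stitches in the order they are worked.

For row 4: chart row = ((4-1) mod 4) + 1 = 4; this is a WS (even) row.
Chart row 4 tiled across columns 1-18: P P K P P P P P K P P P P P K P P P
WS row: flip the tiled sequence (start at column 18) and apply K<->P; YO and K2TOG stay.
Row 4 as worked: K K K P K K K K K P K K K K K P K K
The 5th stitch worked is K.

Stitch:
K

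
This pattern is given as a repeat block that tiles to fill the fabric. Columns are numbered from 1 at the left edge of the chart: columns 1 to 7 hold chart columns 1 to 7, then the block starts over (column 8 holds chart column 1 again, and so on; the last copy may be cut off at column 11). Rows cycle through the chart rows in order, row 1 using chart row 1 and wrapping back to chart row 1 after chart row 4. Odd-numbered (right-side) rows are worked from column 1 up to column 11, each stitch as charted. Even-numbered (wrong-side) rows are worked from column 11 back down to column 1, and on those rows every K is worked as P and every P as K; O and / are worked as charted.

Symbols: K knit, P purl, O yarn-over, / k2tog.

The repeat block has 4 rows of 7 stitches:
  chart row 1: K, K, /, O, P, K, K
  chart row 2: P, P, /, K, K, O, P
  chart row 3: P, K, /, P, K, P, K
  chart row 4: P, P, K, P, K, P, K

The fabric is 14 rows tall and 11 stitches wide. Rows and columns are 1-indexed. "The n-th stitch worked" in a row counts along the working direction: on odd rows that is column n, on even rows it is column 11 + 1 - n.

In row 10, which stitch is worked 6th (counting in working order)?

Row 10: (10-1) mod 4 = 1, so use chart row 2. Even row -> WS.
Chart row 2 tiled across columns 1-11: P P / K K O P P P / K
Wrong side: read the tiled row from column 11 down to 1 and exchange K with P (leave O, /).
Row 10 as worked: P / K K K O P P / K K
Counting 6 along the worked row gives O.

== STITCH ==
O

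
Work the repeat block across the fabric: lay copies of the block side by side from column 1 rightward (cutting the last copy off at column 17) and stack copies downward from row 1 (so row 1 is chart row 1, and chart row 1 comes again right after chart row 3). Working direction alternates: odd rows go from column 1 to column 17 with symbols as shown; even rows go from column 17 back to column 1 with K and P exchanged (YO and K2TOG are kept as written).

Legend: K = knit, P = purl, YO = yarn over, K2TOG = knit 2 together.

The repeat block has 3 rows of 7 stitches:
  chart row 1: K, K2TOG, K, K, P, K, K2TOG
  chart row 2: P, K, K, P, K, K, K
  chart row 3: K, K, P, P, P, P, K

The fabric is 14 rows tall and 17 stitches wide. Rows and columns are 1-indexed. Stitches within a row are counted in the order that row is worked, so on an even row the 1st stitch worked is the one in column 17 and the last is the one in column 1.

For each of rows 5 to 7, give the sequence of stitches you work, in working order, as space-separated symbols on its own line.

Result:
P K K P K K K P K K P K K K P K K
K P P P K K K K P P P K K K K P P
K K2TOG K K P K K2TOG K K2TOG K K P K K2TOG K K2TOG K

Derivation:
Row 5: chart row 2, RS - tile across columns 1-17 and work as-is.
Row 6: chart row 3, WS - tiled (columns 1-17): K K P P P P K K K P P P P K K K P; work from column 17 back to 1 with K<->P swapped.
Row 7: chart row 1, RS - tile across columns 1-17 and work as-is.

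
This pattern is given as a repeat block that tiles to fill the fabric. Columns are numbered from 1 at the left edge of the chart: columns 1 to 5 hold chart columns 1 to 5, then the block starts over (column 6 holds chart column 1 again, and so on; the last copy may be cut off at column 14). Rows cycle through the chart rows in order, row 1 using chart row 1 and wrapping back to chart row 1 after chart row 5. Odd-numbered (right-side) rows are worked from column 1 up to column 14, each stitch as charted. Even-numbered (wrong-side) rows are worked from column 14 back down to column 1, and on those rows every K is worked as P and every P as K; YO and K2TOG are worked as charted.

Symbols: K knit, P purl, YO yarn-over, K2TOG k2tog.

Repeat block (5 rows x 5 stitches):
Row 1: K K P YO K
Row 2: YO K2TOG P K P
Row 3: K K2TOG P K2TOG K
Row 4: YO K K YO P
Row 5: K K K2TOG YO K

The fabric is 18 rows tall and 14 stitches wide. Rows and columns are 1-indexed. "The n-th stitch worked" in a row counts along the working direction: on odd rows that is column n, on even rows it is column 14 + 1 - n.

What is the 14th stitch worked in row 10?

Result:
P

Derivation:
Row 10 uses chart row ((10-1) mod 5)+1 = 5. Row 10 is even, so WS.
Chart row 5 tiled across columns 1-14: K K K2TOG YO K K K K2TOG YO K K K K2TOG YO
WS row: flip the tiled sequence (start at column 14) and apply K<->P; YO and K2TOG stay.
Row 10 as worked: YO K2TOG P P P YO K2TOG P P P YO K2TOG P P
Stitch 14 in working order -> P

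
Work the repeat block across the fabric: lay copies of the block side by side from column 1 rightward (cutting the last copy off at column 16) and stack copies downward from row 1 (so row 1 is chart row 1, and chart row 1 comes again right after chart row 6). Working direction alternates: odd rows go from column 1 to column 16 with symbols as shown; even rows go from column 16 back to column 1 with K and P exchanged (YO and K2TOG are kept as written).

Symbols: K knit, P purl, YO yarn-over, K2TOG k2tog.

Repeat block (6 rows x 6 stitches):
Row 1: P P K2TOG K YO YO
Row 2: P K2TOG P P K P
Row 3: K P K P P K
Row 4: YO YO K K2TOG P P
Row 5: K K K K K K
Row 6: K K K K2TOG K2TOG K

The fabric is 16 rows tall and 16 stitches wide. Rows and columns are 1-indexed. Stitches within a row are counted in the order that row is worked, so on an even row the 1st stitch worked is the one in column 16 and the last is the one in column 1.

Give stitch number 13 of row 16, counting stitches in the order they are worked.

Stitch:
K2TOG

Derivation:
Row 16: (16-1) mod 6 = 3, so use chart row 4. Even row -> WS.
Chart row 4 tiled across columns 1-16: YO YO K K2TOG P P YO YO K K2TOG P P YO YO K K2TOG
WS row: flip the tiled sequence (start at column 16) and apply K<->P; YO and K2TOG stay.
Row 16 as worked: K2TOG P YO YO K K K2TOG P YO YO K K K2TOG P YO YO
Counting 13 along the worked row gives K2TOG.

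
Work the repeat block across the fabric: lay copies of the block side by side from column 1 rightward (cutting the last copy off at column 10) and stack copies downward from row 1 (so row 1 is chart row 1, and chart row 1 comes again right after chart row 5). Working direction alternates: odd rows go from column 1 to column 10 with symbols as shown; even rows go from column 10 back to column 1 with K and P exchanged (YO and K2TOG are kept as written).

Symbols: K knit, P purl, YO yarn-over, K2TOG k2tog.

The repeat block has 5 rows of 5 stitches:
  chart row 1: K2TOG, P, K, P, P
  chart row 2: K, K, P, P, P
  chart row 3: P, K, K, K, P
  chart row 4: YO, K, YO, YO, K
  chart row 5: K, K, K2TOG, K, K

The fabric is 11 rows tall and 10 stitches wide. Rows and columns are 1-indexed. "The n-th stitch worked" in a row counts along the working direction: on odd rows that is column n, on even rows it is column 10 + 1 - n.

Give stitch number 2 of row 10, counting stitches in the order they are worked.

For row 10: chart row = ((10-1) mod 5) + 1 = 5; this is a WS (even) row.
Chart row 5 tiled across columns 1-10: K K K2TOG K K K K K2TOG K K
WS: work from column 10 back to column 1 (reverse the tiled row), swapping K<->P (YO and K2TOG unchanged).
Row 10 as worked: P P K2TOG P P P P K2TOG P P
Stitch 2 in working order -> P

Stitch:
P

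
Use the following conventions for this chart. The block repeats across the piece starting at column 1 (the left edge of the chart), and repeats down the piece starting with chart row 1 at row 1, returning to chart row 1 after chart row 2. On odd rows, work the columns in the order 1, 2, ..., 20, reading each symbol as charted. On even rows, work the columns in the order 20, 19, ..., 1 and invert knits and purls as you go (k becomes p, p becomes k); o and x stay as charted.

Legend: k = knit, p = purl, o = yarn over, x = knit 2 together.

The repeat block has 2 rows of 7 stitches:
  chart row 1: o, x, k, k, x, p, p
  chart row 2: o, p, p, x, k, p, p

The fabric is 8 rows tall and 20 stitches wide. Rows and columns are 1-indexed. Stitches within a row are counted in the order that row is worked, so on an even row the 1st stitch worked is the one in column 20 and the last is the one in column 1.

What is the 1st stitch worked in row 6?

Row 6: (6-1) mod 2 = 1, so use chart row 2. Even row -> WS.
Chart row 2 tiled across columns 1-20: o p p x k p p o p p x k p p o p p x k p
WS: work from column 20 back to column 1 (reverse the tiled row), swapping k<->p (o and x unchanged).
Row 6 as worked: k p x k k o k k p x k k o k k p x k k o
The 1st stitch worked is k.

Stitch:
k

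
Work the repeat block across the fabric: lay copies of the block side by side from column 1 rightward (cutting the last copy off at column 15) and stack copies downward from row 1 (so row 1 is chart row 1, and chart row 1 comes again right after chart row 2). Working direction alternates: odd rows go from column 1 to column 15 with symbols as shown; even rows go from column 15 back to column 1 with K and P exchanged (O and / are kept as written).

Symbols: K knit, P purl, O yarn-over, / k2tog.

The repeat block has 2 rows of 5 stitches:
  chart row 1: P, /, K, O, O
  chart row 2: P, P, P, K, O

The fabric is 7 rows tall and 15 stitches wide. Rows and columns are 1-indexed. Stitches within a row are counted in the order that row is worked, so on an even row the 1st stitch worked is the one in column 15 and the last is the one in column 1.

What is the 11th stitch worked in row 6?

For row 6: chart row = ((6-1) mod 2) + 1 = 2; this is a WS (even) row.
Chart row 2 tiled across columns 1-15: P P P K O P P P K O P P P K O
WS row: flip the tiled sequence (start at column 15) and apply K<->P; O and / stay.
Row 6 as worked: O P K K K O P K K K O P K K K
Stitch 11 in working order -> O

== STITCH ==
O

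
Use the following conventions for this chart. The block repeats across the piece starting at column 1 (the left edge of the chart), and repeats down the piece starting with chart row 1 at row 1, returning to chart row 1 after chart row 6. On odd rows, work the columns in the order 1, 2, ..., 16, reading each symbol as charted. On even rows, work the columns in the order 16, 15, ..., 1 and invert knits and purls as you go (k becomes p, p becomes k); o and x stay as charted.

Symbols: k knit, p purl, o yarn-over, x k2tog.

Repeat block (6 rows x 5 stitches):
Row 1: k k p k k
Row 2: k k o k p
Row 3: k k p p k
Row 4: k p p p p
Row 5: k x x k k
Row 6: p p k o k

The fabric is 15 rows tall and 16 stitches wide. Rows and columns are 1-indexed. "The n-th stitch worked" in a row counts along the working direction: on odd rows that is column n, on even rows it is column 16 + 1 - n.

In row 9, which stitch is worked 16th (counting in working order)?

Row 9: (9-1) mod 6 = 2, so use chart row 3. Odd row -> RS.
Chart row 3 tiled across columns 1-16: k k p p k k k p p k k k p p k k
RS row: no reversal, no swap; stitch n worked = column n.
The 16th stitch worked is k.

== STITCH ==
k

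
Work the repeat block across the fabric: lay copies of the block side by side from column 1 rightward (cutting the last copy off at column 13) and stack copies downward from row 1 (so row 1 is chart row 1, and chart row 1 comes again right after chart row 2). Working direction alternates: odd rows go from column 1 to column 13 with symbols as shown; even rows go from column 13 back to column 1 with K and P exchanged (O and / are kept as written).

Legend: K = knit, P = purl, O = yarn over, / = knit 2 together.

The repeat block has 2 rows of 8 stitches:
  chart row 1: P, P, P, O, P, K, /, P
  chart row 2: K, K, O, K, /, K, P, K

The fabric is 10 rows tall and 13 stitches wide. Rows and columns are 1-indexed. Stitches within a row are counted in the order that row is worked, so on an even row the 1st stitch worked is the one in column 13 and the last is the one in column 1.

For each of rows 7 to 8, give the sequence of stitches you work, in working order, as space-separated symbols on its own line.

== ROWS AS WORKED ==
P P P O P K / P P P P O P
/ P O P P P K P / P O P P

Derivation:
Row 7: chart row 1, RS - tile across columns 1-13 and work as-is.
Row 8: chart row 2, WS - tiled (columns 1-13): K K O K / K P K K K O K /; work from column 13 back to 1 with K<->P swapped.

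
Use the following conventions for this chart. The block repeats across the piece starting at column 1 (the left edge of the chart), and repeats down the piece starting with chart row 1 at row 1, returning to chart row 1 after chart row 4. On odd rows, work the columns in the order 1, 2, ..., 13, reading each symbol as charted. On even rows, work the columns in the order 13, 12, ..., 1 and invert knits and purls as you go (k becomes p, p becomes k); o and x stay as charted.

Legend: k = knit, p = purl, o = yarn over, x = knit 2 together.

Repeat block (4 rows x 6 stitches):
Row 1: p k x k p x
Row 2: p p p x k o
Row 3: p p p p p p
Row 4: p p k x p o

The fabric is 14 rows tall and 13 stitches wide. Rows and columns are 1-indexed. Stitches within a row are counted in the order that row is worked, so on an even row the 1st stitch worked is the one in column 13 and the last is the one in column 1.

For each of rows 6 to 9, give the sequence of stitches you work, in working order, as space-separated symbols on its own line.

Row 6: chart row 2, WS - tiled (columns 1-13): p p p x k o p p p x k o p; work from column 13 back to 1 with k<->p swapped.
Row 7: chart row 3, RS - tile across columns 1-13 and work as-is.
Row 8: chart row 4, WS - tiled (columns 1-13): p p k x p o p p k x p o p; work from column 13 back to 1 with k<->p swapped.
Row 9: chart row 1, RS - tile across columns 1-13 and work as-is.

Rows as worked:
k o p x k k k o p x k k k
p p p p p p p p p p p p p
k o k x p k k o k x p k k
p k x k p x p k x k p x p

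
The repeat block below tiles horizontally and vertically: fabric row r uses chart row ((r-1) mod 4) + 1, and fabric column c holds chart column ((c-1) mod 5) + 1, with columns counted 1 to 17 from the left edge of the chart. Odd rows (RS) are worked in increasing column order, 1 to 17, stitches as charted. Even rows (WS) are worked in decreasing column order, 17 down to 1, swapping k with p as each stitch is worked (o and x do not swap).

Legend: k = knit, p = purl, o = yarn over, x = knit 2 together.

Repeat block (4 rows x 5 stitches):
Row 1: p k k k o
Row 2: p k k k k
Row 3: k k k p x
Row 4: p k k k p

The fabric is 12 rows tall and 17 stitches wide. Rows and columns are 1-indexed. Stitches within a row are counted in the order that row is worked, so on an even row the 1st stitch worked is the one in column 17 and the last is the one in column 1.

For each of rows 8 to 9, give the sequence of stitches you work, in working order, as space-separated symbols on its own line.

Row 8: chart row 4, WS - tiled (columns 1-17): p k k k p p k k k p p k k k p p k; work from column 17 back to 1 with k<->p swapped.
Row 9: chart row 1, RS - tile across columns 1-17 and work as-is.

== ROWS AS WORKED ==
p k k p p p k k p p p k k p p p k
p k k k o p k k k o p k k k o p k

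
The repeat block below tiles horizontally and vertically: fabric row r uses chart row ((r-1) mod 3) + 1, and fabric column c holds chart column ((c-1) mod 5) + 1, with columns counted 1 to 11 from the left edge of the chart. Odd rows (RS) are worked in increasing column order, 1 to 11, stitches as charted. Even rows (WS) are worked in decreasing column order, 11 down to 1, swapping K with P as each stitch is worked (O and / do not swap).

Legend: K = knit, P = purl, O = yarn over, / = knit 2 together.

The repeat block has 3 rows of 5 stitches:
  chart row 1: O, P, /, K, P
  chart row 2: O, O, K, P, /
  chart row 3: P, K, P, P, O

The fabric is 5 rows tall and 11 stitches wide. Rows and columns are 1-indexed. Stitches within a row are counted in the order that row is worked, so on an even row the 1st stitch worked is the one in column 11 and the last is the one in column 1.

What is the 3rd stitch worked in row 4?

Row 4: (4-1) mod 3 = 0, so use chart row 1. Even row -> WS.
Chart row 1 tiled across columns 1-11: O P / K P O P / K P O
Wrong side: read the tiled row from column 11 down to 1 and exchange K with P (leave O, /).
Row 4 as worked: O K P / K O K P / K O
The 3rd stitch worked is P.

Stitch:
P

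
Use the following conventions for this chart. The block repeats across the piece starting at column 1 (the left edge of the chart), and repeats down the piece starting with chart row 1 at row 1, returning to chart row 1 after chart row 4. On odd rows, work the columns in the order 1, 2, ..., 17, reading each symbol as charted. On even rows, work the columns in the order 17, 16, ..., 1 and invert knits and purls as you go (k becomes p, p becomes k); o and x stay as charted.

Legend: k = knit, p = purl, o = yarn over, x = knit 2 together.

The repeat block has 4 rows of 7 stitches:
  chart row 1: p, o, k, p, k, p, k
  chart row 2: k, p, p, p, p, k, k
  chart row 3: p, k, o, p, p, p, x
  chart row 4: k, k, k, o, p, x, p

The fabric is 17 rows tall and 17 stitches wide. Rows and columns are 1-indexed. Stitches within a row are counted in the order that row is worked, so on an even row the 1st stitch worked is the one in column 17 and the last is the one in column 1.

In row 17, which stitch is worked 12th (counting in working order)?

For row 17: chart row = ((17-1) mod 4) + 1 = 1; this is a RS (odd) row.
Chart row 1 tiled across columns 1-17: p o k p k p k p o k p k p k p o k
RS row: no reversal, no swap; stitch n worked = column n.
Counting 12 along the worked row gives k.

Stitch:
k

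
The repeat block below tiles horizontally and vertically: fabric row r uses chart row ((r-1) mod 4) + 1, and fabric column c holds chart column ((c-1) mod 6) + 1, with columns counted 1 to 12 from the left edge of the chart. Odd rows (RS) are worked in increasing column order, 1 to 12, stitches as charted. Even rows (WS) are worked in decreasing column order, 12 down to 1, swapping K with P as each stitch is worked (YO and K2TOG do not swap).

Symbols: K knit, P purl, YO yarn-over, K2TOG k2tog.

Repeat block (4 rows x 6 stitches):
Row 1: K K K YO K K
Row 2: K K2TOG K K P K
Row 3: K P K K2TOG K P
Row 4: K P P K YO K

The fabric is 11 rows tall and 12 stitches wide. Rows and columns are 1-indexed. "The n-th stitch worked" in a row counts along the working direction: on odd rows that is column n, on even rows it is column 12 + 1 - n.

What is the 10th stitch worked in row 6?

== STITCH ==
P

Derivation:
Row 6 uses chart row ((6-1) mod 4)+1 = 2. Row 6 is even, so WS.
Chart row 2 tiled across columns 1-12: K K2TOG K K P K K K2TOG K K P K
Wrong side: read the tiled row from column 12 down to 1 and exchange K with P (leave YO, K2TOG).
Row 6 as worked: P K P P K2TOG P P K P P K2TOG P
Counting 10 along the worked row gives P.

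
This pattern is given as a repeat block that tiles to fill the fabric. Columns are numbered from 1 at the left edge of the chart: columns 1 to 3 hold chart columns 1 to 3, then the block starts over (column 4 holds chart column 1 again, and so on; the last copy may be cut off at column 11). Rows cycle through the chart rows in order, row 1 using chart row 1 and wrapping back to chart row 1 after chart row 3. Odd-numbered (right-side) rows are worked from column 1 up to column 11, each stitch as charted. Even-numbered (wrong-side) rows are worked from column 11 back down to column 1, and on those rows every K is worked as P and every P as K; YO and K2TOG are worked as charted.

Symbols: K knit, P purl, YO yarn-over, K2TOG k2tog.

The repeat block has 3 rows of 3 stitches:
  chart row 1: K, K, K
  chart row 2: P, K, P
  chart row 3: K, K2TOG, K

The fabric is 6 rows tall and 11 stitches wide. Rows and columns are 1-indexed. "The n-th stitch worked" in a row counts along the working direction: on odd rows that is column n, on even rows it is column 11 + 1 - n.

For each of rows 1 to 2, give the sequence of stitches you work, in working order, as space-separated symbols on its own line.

Rows as worked:
K K K K K K K K K K K
P K K P K K P K K P K

Derivation:
Row 1: chart row 1, RS - tile across columns 1-11 and work as-is.
Row 2: chart row 2, WS - tiled (columns 1-11): P K P P K P P K P P K; work from column 11 back to 1 with K<->P swapped.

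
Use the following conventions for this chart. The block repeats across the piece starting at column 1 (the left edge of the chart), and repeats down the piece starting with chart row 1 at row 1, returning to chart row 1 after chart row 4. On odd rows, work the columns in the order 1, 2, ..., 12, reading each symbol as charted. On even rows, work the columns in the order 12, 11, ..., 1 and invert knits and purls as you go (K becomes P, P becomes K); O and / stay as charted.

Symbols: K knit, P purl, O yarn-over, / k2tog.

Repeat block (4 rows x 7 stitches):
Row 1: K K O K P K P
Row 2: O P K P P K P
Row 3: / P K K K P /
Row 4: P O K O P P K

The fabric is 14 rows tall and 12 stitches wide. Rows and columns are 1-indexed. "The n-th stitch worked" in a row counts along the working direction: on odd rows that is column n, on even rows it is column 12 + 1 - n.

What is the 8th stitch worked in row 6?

== STITCH ==
K

Derivation:
Row 6 uses chart row ((6-1) mod 4)+1 = 2. Row 6 is even, so WS.
Chart row 2 tiled across columns 1-12: O P K P P K P O P K P P
WS: work from column 12 back to column 1 (reverse the tiled row), swapping K<->P (O and / unchanged).
Row 6 as worked: K K P K O K P K K P K O
The 8th stitch worked is K.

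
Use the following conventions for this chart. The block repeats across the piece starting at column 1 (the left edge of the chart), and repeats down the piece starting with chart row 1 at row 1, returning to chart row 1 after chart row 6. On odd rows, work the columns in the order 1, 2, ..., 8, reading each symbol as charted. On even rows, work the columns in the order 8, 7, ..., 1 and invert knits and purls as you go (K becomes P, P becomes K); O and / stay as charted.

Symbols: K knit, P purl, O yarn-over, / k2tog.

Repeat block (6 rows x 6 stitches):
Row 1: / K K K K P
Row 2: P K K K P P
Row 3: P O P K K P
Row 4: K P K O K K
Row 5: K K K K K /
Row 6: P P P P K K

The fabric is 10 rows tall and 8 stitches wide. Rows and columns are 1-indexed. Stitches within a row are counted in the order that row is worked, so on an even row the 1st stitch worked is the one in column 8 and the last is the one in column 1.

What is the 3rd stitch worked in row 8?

Stitch:
K

Derivation:
For row 8: chart row = ((8-1) mod 6) + 1 = 2; this is a WS (even) row.
Chart row 2 tiled across columns 1-8: P K K K P P P K
WS row: flip the tiled sequence (start at column 8) and apply K<->P; O and / stay.
Row 8 as worked: P K K K P P P K
Stitch 3 in working order -> K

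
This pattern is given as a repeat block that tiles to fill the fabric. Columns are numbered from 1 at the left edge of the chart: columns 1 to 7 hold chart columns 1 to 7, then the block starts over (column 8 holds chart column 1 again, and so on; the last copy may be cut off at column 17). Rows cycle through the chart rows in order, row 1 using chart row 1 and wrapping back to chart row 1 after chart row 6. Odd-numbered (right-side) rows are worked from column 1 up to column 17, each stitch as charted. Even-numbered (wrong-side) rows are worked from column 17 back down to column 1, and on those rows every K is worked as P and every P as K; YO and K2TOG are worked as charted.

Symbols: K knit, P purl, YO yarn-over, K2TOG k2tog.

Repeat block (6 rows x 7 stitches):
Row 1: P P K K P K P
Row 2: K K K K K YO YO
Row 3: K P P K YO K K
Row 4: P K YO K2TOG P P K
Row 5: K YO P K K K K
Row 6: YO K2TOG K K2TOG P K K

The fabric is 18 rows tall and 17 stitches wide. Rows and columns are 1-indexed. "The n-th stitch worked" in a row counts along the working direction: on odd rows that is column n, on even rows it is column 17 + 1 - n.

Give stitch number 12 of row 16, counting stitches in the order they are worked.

Row 16 uses chart row ((16-1) mod 6)+1 = 4. Row 16 is even, so WS.
Chart row 4 tiled across columns 1-17: P K YO K2TOG P P K P K YO K2TOG P P K P K YO
WS: work from column 17 back to column 1 (reverse the tiled row), swapping K<->P (YO and K2TOG unchanged).
Row 16 as worked: YO P K P K K K2TOG YO P K P K K K2TOG YO P K
Counting 12 along the worked row gives K.

Result:
K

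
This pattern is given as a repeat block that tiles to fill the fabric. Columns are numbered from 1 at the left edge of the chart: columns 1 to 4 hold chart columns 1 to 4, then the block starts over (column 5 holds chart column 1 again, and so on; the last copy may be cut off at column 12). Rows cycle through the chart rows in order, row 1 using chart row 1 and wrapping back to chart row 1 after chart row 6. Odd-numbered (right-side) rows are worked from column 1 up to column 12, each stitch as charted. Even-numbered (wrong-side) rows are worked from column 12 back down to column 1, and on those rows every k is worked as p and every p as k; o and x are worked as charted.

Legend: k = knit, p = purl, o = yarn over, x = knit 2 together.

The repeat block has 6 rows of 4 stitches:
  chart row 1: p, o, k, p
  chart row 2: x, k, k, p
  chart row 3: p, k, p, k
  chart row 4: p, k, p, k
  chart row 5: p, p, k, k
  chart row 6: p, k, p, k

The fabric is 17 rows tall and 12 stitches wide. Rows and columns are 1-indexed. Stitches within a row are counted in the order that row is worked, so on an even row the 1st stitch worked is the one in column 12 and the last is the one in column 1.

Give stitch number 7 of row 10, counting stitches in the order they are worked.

== STITCH ==
p

Derivation:
Row 10 uses chart row ((10-1) mod 6)+1 = 4. Row 10 is even, so WS.
Chart row 4 tiled across columns 1-12: p k p k p k p k p k p k
WS row: flip the tiled sequence (start at column 12) and apply k<->p; o and x stay.
Row 10 as worked: p k p k p k p k p k p k
Stitch 7 in working order -> p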